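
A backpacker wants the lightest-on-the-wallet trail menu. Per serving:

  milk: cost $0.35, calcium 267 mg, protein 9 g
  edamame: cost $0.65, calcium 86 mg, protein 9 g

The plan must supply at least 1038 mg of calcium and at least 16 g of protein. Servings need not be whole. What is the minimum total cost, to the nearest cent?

$1.36

An LP optimum is at a vertex; with two nutrient constraints at most two foods are used. Check each candidate.
milk only: max(1038/267, 16/9) = 3.888 servings → $1.36.
edamame only: max(1038/86, 16/9) = 12.07 servings → $7.85.
milk + edamame: the both-tight solution has a negative serving — not a feasible corner.
Cheapest feasible corner: $1.36.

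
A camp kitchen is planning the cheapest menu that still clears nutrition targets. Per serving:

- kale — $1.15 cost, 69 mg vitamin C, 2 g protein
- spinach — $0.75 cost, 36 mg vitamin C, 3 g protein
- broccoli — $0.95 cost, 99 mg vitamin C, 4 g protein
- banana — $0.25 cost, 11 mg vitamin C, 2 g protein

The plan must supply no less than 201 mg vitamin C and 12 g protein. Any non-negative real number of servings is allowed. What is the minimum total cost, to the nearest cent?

$2.29

A basic optimal solution has at most two foods positive. Try each food alone and each pair with both targets met exactly.
kale only: max(201/69, 12/2) = 6 servings → $6.90.
spinach only: max(201/36, 12/3) = 5.583 servings → $4.19.
broccoli only: max(201/99, 12/4) = 3 servings → $2.85.
banana only: max(201/11, 12/2) = 18.27 servings → $4.57.
kale + spinach with both tight: 1.267 servings and 3.156 servings → $3.82.
kale + broccoli: the both-tight solution has a negative serving — not a feasible corner.
kale + banana with both tight: 2.328 servings and 3.672 servings → $3.59.
spinach + broccoli with both tight: 2.51 servings and 1.118 servings → $2.94.
spinach + banana: the both-tight solution has a negative serving — not a feasible corner.
broccoli + banana with both tight: 1.753 servings and 2.494 servings → $2.29.
Cheapest feasible corner: $2.29.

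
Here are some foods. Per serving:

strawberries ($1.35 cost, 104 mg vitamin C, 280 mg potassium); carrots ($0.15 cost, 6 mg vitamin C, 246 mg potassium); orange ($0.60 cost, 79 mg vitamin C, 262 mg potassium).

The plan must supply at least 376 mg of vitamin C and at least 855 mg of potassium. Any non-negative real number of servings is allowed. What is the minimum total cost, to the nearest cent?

$2.86

With two linear requirements the optimum uses one or two foods; enumerate the corners.
strawberries only: max(376/104, 855/280) = 3.615 servings → $4.88.
carrots only: max(376/6, 855/246) = 62.67 servings → $9.40.
orange only: max(376/79, 855/262) = 4.759 servings → $2.86.
strawberries + carrots with both targets exact would need a negative amount; discard.
strawberries + orange with both targets exact would need a negative amount; discard.
carrots + orange: the both-tight solution has a negative serving — not a feasible corner.
Cheapest feasible corner: $2.86.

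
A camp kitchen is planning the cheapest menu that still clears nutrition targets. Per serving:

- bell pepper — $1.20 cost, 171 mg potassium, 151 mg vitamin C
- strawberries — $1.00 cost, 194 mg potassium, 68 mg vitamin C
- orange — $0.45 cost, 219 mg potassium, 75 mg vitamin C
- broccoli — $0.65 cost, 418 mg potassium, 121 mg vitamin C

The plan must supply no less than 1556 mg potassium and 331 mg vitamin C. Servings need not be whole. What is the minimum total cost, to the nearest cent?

Two binding constraints pin down two serving amounts, so the optimal mix uses at most two foods. The candidates are each food alone (scaled to the tighter of potassium/vitamin C) and each pair with both constraints tight.
bell pepper only: max(1556/171, 331/151) = 9.099 servings → $10.92.
strawberries only: max(1556/194, 331/68) = 8.021 servings → $8.02.
orange only: max(1556/219, 331/75) = 7.105 servings → $3.20.
broccoli only: max(1556/418, 331/121) = 3.722 servings → $2.42.
bell pepper + strawberries: intersection lies outside the first quadrant.
bell pepper + orange: intersection lies outside the first quadrant.
bell pepper + broccoli with both targets exact would need a negative amount; discard.
strawberries + orange with both targets exact would need a negative amount; discard.
strawberries + broccoli: the both-tight solution has a negative serving — not a feasible corner.
orange + broccoli with both targets exact would need a negative amount; discard.
The minimum over all feasible corners is $2.42.

$2.42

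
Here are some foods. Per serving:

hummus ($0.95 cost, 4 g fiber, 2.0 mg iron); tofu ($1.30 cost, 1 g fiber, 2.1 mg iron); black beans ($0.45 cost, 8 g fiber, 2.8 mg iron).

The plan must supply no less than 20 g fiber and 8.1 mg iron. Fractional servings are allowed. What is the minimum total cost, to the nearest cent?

Check every corner: each single food scaled to meet both minima, and each pair solved so both constraints bind.
hummus only: max(20/4, 8.1/2.0) = 5 servings → $4.75.
tofu only: max(20/1, 8.1/2.1) = 20 servings → $26.00.
black beans only: max(20/8, 8.1/2.8) = 2.893 servings → $1.30.
hummus + tofu: the both-tight solution has a negative serving — not a feasible corner.
hummus + black beans with both tight: 1.833 servings and 1.583 servings → $2.45.
tofu + black beans with both tight: 0.6286 servings and 2.421 servings → $1.91.
So the least-cost plan costs $1.30.

$1.30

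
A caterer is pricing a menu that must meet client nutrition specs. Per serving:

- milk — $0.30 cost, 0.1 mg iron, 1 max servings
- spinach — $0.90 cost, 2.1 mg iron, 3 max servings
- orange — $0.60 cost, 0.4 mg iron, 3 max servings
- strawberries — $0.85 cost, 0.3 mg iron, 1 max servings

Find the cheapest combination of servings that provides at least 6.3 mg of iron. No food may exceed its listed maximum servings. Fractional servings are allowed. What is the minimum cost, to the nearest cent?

$2.70

Cost per mg of iron: spinach $0.4286, orange $1.5000, strawberries $2.8333, milk $3.0000.
Take 3 servings of spinach: +6.3 mg iron for $2.70 (total $2.70, still need 0.0 mg).
Filling from the cheapest source first is optimal under one linear minimum: $2.70.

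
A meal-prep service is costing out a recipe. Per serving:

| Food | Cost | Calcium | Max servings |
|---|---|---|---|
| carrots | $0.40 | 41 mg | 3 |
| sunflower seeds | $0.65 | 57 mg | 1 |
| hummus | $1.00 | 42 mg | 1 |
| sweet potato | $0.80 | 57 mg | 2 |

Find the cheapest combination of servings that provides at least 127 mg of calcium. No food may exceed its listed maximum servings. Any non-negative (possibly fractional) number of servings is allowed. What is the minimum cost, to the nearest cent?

$1.25

Cost per mg of calcium: carrots $0.0098, sunflower seeds $0.0114, sweet potato $0.0140, hummus $0.0238.
Take 3 servings of carrots: +123.0 mg calcium for $1.20 (total $1.20, still need 4.0 mg).
Take 0.07018 servings of sunflower seeds: +4.0 mg calcium for $0.05 (total $1.25, still need 0.0 mg).
Greedy by cheapest-per-mg is optimal for a single linear constraint, so the minimum cost is $1.25.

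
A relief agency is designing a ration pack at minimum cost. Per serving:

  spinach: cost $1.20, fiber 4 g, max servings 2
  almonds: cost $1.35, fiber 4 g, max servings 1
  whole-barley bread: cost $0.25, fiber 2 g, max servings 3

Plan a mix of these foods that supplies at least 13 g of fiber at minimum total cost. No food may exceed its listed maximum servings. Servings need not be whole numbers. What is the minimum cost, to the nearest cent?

Cost per g of fiber: whole-barley bread $0.1250, spinach $0.3000, almonds $0.3375.
Take 3 servings of whole-barley bread: +6.0 g fiber for $0.75 (total $0.75, still need 7.0 g).
Take 1.75 servings of spinach: +7.0 g fiber for $2.10 (total $2.85, still need 0.0 g).
Greedy by cheapest-per-g is optimal for a single linear constraint, so the minimum cost is $2.85.

$2.85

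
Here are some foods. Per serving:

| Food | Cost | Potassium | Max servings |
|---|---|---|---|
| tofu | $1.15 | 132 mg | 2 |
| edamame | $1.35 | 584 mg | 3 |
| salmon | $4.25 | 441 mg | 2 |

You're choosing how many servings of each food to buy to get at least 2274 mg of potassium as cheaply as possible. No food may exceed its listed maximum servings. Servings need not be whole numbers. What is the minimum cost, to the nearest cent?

Cost per mg of potassium: edamame $0.0023, tofu $0.0087, salmon $0.0096.
Take 3 servings of edamame: +1752.0 mg potassium for $4.05 (total $4.05, still need 522.0 mg).
Take 2 servings of tofu: +264.0 mg potassium for $2.30 (total $6.35, still need 258.0 mg).
Take 0.585 servings of salmon: +258.0 mg potassium for $2.49 (total $8.84, still need 0.0 mg).
Filling from the cheapest source first is optimal under one linear minimum: $8.84.

$8.84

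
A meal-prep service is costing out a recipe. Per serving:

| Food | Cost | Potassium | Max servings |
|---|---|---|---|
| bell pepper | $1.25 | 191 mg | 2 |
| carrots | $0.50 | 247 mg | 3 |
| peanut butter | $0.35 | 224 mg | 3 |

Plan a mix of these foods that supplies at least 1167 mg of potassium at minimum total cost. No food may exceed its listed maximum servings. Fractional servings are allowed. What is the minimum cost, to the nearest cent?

Cost per mg of potassium: peanut butter $0.0016, carrots $0.0020, bell pepper $0.0065.
Take 3 servings of peanut butter: +672.0 mg potassium for $1.05 (total $1.05, still need 495.0 mg).
Take 2.004 servings of carrots: +495.0 mg potassium for $1.00 (total $2.05, still need 0.0 mg).
Greedy by cheapest-per-mg is optimal for a single linear constraint, so the minimum cost is $2.05.

$2.05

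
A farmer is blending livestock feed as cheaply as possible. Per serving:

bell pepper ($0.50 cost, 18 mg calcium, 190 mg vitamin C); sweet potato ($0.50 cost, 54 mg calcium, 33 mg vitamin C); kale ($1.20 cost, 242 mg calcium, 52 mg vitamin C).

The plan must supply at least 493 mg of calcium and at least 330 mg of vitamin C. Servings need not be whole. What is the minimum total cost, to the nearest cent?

An LP optimum is at a vertex; with two nutrient constraints at most two foods are used. Check each candidate.
bell pepper only: max(493/18, 330/190) = 27.39 servings → $13.69.
sweet potato only: max(493/54, 330/33) = 10 servings → $5.00.
kale only: max(493/242, 330/52) = 6.346 servings → $7.62.
bell pepper + sweet potato with both tight: 0.1605 servings and 9.076 servings → $4.62.
bell pepper + kale with both tight: 1.204 servings and 1.948 servings → $2.94.
sweet potato + kale: intersection lies outside the first quadrant.
The minimum over all feasible corners is $2.94.

$2.94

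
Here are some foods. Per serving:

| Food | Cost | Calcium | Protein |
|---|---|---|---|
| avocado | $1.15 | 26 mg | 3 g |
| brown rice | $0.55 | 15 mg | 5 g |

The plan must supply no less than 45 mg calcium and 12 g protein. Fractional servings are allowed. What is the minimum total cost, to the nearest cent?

$1.65

The cheapest plan sits at a corner of the feasible region — with two constraints it uses at most two foods.
avocado only: max(45/26, 12/3) = 4 servings → $4.60.
brown rice only: max(45/15, 12/5) = 3 servings → $1.65.
avocado + brown rice with both tight: 0.5294 servings and 2.082 servings → $1.75.
The minimum over all feasible corners is $1.65.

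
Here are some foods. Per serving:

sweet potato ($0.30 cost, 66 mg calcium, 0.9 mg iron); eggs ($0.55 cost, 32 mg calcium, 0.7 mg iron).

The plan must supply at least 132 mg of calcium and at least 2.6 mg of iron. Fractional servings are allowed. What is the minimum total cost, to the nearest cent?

$0.87

At the optimum either one food covers both requirements or two foods hit both targets exactly; no other combination can be cheaper.
sweet potato only: max(132/66, 2.6/0.9) = 2.889 servings → $0.87.
eggs only: max(132/32, 2.6/0.7) = 4.125 servings → $2.27.
sweet potato + eggs with both tight: 0.5287 servings and 3.034 servings → $1.83.
The minimum over all feasible corners is $0.87.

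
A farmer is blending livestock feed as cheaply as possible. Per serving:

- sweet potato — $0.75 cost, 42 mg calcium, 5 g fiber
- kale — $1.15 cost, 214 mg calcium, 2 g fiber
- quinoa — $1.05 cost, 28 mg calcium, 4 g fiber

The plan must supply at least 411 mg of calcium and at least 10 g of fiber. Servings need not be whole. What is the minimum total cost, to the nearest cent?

This is a tiny linear program; its minimum lies at a vertex of the feasible set. List the vertices and price them.
sweet potato only: max(411/42, 10/5) = 9.786 servings → $7.34.
kale only: max(411/214, 10/2) = 5 servings → $5.75.
quinoa only: max(411/28, 10/4) = 14.68 servings → $15.41.
sweet potato + kale with both tight: 1.337 servings and 1.658 servings → $2.91.
sweet potato + quinoa: the both-tight solution has a negative serving — not a feasible corner.
kale + quinoa with both tight: 1.705 servings and 1.647 servings → $3.69.
The minimum over all feasible corners is $2.91.

$2.91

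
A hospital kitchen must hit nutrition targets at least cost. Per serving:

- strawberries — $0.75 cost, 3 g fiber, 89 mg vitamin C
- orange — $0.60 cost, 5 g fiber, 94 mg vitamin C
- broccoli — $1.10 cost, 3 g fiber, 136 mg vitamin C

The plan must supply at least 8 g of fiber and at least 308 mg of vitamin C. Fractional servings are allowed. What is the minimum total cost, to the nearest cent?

For a min-cost LP with two ≥-constraints, a basic feasible solution has at most two positive variables.
strawberries only: max(8/3, 308/89) = 3.461 servings → $2.60.
orange only: max(8/5, 308/94) = 3.277 servings → $1.97.
broccoli only: max(8/3, 308/136) = 2.667 servings → $2.93.
strawberries + orange: the both-tight solution has a negative serving — not a feasible corner.
strawberries + broccoli with both tight: 1.163 servings and 1.504 servings → $2.53.
orange + broccoli with both tight: 0.4121 servings and 1.98 servings → $2.43.
Cheapest feasible corner: $1.97.

$1.97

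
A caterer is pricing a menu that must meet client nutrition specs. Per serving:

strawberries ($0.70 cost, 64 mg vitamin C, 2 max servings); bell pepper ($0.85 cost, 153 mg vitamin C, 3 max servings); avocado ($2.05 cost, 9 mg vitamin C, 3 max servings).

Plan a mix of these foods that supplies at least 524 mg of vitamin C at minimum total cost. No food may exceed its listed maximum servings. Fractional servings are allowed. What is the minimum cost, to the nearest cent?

Cost per mg of vitamin C: bell pepper $0.0056, strawberries $0.0109, avocado $0.2278.
Take 3 servings of bell pepper: +459.0 mg vitamin C for $2.55 (total $2.55, still need 65.0 mg).
Take 1.016 servings of strawberries: +65.0 mg vitamin C for $0.71 (total $3.26, still need 0.0 mg).
Filling from the cheapest source first is optimal under one linear minimum: $3.26.

$3.26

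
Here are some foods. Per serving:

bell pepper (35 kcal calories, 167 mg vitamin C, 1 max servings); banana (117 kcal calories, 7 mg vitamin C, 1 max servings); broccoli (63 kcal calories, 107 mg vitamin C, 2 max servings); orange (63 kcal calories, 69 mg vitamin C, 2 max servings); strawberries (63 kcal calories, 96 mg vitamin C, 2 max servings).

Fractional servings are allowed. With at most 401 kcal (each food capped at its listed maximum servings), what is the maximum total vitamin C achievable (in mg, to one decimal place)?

697.9 mg

Vitamin C per kcal: bell pepper 4.771, broccoli 1.698, strawberries 1.524, orange 1.095, banana 0.05983.
Take 1 serving of bell pepper: uses 35 kcal, +167.0 mg vitamin C (running total 167.0 mg).
Take 2 servings of broccoli: uses 126 kcal, +214.0 mg vitamin C (running total 381.0 mg).
Take 2 servings of strawberries: uses 126 kcal, +192.0 mg vitamin C (running total 573.0 mg).
Take 1.81 servings of orange: uses 114 kcal, +124.9 mg vitamin C (running total 697.9 mg).
Filling greedily by vitamin C-per-kcal is optimal for one linear limit, giving 697.9 mg.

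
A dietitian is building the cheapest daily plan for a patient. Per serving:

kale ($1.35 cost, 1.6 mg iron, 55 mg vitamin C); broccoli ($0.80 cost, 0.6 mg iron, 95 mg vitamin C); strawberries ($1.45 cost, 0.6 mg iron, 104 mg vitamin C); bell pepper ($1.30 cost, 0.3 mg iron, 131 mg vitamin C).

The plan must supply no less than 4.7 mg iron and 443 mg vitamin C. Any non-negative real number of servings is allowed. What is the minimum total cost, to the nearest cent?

Minimising a linear cost over {iron ≥ 4.7, vitamin C ≥ 443, servings ≥ 0} — the optimum is at a vertex, using one or two foods.
kale only: max(4.7/1.6, 443/55) = 8.055 servings → $10.87.
broccoli only: max(4.7/0.6, 443/95) = 7.833 servings → $6.27.
strawberries only: max(4.7/0.6, 443/104) = 7.833 servings → $11.36.
bell pepper only: max(4.7/0.3, 443/131) = 15.67 servings → $20.37.
kale + broccoli with both tight: 1.518 servings and 3.784 servings → $5.08.
kale + strawberries with both tight: 1.672 servings and 3.376 servings → $7.15.
kale + bell pepper with both tight: 2.5 servings and 2.332 servings → $6.41.
broccoli + strawberries: intersection lies outside the first quadrant.
broccoli + bell pepper: the both-tight solution has a negative serving — not a feasible corner.
strawberries + bell pepper: the both-tight solution has a negative serving — not a feasible corner.
Cheapest feasible corner: $5.08.

$5.08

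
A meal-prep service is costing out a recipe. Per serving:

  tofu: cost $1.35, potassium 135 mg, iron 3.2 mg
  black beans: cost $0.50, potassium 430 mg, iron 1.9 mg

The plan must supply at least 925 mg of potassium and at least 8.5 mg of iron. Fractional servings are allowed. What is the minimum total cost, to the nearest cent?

$2.24

For a min-cost LP with two ≥-constraints, a basic feasible solution has at most two positive variables.
tofu only: max(925/135, 8.5/3.2) = 6.852 servings → $9.25.
black beans only: max(925/430, 8.5/1.9) = 4.474 servings → $2.24.
tofu + black beans with both tight: 1.695 servings and 1.619 servings → $3.10.
So the least-cost plan costs $2.24.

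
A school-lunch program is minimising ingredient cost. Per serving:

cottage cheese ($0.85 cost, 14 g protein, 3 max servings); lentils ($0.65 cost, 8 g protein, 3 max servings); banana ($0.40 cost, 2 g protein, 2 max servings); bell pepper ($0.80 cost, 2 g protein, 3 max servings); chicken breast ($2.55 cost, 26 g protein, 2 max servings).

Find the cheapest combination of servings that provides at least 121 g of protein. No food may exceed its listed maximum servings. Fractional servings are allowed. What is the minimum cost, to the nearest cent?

Cost per g of protein: cottage cheese $0.0607, lentils $0.0813, chicken breast $0.0981, banana $0.2000, bell pepper $0.4000.
Take 3 servings of cottage cheese: +42.0 g protein for $2.55 (total $2.55, still need 79.0 g).
Take 3 servings of lentils: +24.0 g protein for $1.95 (total $4.50, still need 55.0 g).
Take 2 servings of chicken breast: +52.0 g protein for $5.10 (total $9.60, still need 3.0 g).
Take 1.5 servings of banana: +3.0 g protein for $0.60 (total $10.20, still need 0.0 g).
Filling from the cheapest source first is optimal under one linear minimum: $10.20.

$10.20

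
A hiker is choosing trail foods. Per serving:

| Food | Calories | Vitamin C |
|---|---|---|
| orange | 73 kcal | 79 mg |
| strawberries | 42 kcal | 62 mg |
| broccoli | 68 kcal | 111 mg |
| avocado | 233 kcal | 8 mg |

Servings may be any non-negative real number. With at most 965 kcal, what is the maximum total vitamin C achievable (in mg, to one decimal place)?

Vitamin C per kcal: broccoli 1.632, strawberries 1.476, orange 1.082, avocado 0.03433.
With no serving limits, spend the whole calories allowance on broccoli: 965 kcal / 68 kcal × 111 mg = 1575.2 mg.

1575.2 mg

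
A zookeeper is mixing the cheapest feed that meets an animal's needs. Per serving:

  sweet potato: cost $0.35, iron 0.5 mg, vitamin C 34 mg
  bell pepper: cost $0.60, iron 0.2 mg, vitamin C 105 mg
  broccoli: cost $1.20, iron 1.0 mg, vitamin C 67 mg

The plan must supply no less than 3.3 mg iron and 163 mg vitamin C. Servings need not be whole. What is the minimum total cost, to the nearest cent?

Two binding constraints pin down two serving amounts, so the optimal mix uses at most two foods. The candidates are each food alone (scaled to the tighter of iron/vitamin C) and each pair with both constraints tight.
sweet potato only: max(3.3/0.5, 163/34) = 6.6 servings → $2.31.
bell pepper only: max(3.3/0.2, 163/105) = 16.5 servings → $9.90.
broccoli only: max(3.3/1.0, 163/67) = 3.3 servings → $3.96.
sweet potato + bell pepper: intersection lies outside the first quadrant.
sweet potato + broccoli: the both-tight solution has a negative serving — not a feasible corner.
bell pepper + broccoli: the both-tight solution has a negative serving — not a feasible corner.
So the least-cost plan costs $2.31.

$2.31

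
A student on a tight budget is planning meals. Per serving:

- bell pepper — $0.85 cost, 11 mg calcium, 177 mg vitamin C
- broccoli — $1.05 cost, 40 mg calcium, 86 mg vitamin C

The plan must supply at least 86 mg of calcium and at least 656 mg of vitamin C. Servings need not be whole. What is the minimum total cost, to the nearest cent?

Minimising a linear cost over {calcium ≥ 86, vitamin C ≥ 656, servings ≥ 0} — the optimum is at a vertex, using one or two foods.
bell pepper only: max(86/11, 656/177) = 7.818 servings → $6.65.
broccoli only: max(86/40, 656/86) = 7.628 servings → $8.01.
bell pepper + broccoli with both tight: 3.072 servings and 1.305 servings → $3.98.
Cheapest feasible corner: $3.98.

$3.98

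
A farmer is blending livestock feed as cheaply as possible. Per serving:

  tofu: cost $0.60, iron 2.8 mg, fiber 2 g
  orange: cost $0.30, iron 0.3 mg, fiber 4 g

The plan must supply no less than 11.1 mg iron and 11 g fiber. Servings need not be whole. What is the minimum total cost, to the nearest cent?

$2.57

tofu only: max(11.1/2.8, 11/2) = 5.5 servings → $3.30.
orange only: max(11.1/0.3, 11/4) = 37 servings → $11.10.
tofu + orange with both tight: 3.877 servings and 0.8113 servings → $2.57.
The minimum over all feasible corners is $2.57.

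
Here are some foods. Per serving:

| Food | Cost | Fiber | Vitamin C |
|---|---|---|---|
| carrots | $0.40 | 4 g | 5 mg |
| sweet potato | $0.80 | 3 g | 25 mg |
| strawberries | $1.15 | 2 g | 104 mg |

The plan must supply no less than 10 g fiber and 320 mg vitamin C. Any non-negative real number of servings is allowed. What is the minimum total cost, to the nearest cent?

$3.88

Check every corner: each single food scaled to meet both minima, and each pair solved so both constraints bind.
carrots only: max(10/4, 320/5) = 64 servings → $25.60.
sweet potato only: max(10/3, 320/25) = 12.8 servings → $10.24.
strawberries only: max(10/2, 320/104) = 5 servings → $5.75.
carrots + sweet potato: intersection lies outside the first quadrant.
carrots + strawberries with both tight: 0.9852 servings and 3.03 servings → $3.88.
sweet potato + strawberries with both tight: 1.527 servings and 2.71 servings → $4.34.
The minimum over all feasible corners is $3.88.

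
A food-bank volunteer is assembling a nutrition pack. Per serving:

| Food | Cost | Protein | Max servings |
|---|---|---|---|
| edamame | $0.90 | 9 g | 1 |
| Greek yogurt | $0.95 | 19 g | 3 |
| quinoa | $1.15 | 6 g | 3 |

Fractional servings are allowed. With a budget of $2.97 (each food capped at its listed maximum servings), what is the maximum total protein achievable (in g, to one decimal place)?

58.2 g

Protein per dollar: Greek yogurt 20, edamame 10, quinoa 5.217.
Take 3 servings of Greek yogurt: spends $2.85, +57.0 g protein (running total 57.0 g).
Take 0.1333 servings of edamame: spends $0.12, +1.2 g protein (running total 58.2 g).
Greedy by best ratio exhausts the cost allowance optimally: 58.2 g.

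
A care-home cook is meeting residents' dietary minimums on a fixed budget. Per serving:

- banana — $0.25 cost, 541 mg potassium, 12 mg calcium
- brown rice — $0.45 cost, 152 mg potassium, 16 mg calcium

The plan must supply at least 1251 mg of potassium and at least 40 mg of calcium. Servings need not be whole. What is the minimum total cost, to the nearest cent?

$0.83

banana only: max(1251/541, 40/12) = 3.333 servings → $0.83.
brown rice only: max(1251/152, 40/16) = 8.23 servings → $3.70.
banana + brown rice with both tight: 2.04 servings and 0.9701 servings → $0.95.
Cheapest feasible corner: $0.83.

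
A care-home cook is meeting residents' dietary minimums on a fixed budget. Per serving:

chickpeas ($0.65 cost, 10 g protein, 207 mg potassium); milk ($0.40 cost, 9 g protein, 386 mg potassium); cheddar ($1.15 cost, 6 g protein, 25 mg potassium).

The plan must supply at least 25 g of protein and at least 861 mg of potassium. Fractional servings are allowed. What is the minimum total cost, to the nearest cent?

$1.11

Minimising a linear cost over {protein ≥ 25, potassium ≥ 861, servings ≥ 0} — the optimum is at a vertex, using one or two foods.
chickpeas only: max(25/10, 861/207) = 4.159 servings → $2.70.
milk only: max(25/9, 861/386) = 2.778 servings → $1.11.
cheddar only: max(25/6, 861/25) = 34.44 servings → $39.61.
chickpeas + milk with both tight: 0.9519 servings and 1.72 servings → $1.31.
chickpeas + cheddar: the both-tight solution has a negative serving — not a feasible corner.
milk + cheddar with both tight: 2.172 servings and 0.9091 servings → $1.91.
Cheapest feasible corner: $1.11.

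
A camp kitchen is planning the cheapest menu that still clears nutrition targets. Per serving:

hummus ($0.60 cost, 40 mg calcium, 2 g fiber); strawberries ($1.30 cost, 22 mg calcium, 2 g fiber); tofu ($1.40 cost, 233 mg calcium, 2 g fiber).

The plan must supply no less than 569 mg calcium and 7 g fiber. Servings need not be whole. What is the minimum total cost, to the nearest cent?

$3.88

With two linear requirements the optimum uses one or two foods; enumerate the corners.
hummus only: max(569/40, 7/2) = 14.22 servings → $8.54.
strawberries only: max(569/22, 7/2) = 25.86 servings → $33.62.
tofu only: max(569/233, 7/2) = 3.5 servings → $4.90.
hummus + strawberries: intersection lies outside the first quadrant.
hummus + tofu with both tight: 1.277 servings and 2.223 servings → $3.88.
strawberries + tofu with both tight: 1.168 servings and 2.332 servings → $4.78.
The minimum over all feasible corners is $3.88.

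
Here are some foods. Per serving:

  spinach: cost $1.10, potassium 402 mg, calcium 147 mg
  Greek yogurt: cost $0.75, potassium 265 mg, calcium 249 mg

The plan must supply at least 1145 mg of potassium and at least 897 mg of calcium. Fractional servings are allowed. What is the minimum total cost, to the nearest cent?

$3.21

The cheapest plan sits at a corner of the feasible region — with two constraints it uses at most two foods.
spinach only: max(1145/402, 897/147) = 6.102 servings → $6.71.
Greek yogurt only: max(1145/265, 897/249) = 4.321 servings → $3.24.
spinach + Greek yogurt with both tight: 0.7752 servings and 3.145 servings → $3.21.
Cheapest feasible corner: $3.21.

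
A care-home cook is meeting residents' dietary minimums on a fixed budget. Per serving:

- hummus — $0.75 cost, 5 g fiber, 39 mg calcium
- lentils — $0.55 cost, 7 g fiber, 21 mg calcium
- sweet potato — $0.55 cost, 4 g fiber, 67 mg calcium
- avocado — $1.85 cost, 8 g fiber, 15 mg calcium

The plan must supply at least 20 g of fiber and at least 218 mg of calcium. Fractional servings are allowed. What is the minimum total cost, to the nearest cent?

$2.25

Two binding constraints pin down two serving amounts, so the optimal mix uses at most two foods. The candidates are each food alone (scaled to the tighter of fiber/calcium) and each pair with both constraints tight.
hummus only: max(20/5, 218/39) = 5.59 servings → $4.19.
lentils only: max(20/7, 218/21) = 10.38 servings → $5.71.
sweet potato only: max(20/4, 218/67) = 5 servings → $2.75.
avocado only: max(20/8, 218/15) = 14.53 servings → $26.89.
hummus + lentils with both targets exact would need a negative amount; discard.
hummus + sweet potato with both tight: 2.615 servings and 1.732 servings → $2.91.
hummus + avocado with both targets exact would need a negative amount; discard.
lentils + sweet potato with both tight: 1.216 servings and 2.873 servings → $2.25.
lentils + avocado: the both-tight solution has a negative serving — not a feasible corner.
sweet potato + avocado with both tight: 3.034 servings and 0.9832 servings → $3.49.
The minimum over all feasible corners is $2.25.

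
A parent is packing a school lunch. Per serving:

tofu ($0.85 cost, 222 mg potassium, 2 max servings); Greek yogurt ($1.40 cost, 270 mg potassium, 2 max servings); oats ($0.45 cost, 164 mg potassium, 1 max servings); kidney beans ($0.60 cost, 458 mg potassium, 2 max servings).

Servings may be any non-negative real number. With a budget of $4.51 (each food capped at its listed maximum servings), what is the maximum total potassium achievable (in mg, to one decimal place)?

Potassium per dollar: kidney beans 763.3, oats 364.4, tofu 261.2, Greek yogurt 192.9.
Take 2 servings of kidney beans: spends $1.20, +916.0 mg potassium (running total 916.0 mg).
Take 1 serving of oats: spends $0.45, +164.0 mg potassium (running total 1080.0 mg).
Take 2 servings of tofu: spends $1.70, +444.0 mg potassium (running total 1524.0 mg).
Take 0.8286 servings of Greek yogurt: spends $1.16, +223.7 mg potassium (running total 1747.7 mg).
Greedy by best ratio exhausts the cost allowance optimally: 1747.7 mg.

1747.7 mg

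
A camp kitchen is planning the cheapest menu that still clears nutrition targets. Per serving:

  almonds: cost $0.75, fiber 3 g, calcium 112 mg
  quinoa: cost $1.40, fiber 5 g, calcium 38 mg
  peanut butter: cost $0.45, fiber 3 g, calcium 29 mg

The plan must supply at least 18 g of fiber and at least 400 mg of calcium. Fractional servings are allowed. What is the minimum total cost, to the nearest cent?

$3.52

Minimising a linear cost over {fiber ≥ 18, calcium ≥ 400, servings ≥ 0} — the optimum is at a vertex, using one or two foods.
almonds only: max(18/3, 400/112) = 6 servings → $4.50.
quinoa only: max(18/5, 400/38) = 10.53 servings → $14.74.
peanut butter only: max(18/3, 400/29) = 13.79 servings → $6.21.
almonds + quinoa with both tight: 2.951 servings and 1.83 servings → $4.77.
almonds + peanut butter with both tight: 2.723 servings and 3.277 servings → $3.52.
quinoa + peanut butter: intersection lies outside the first quadrant.
So the least-cost plan costs $3.52.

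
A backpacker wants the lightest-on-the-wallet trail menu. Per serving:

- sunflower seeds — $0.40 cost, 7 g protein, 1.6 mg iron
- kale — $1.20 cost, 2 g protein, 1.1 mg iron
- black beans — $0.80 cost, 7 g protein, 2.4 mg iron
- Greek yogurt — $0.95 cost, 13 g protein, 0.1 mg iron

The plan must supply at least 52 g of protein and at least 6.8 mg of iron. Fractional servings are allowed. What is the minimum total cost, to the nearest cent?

sunflower seeds only: max(52/7, 6.8/1.6) = 7.429 servings → $2.97.
kale only: max(52/2, 6.8/1.1) = 26 servings → $31.20.
black beans only: max(52/7, 6.8/2.4) = 7.429 servings → $5.94.
Greek yogurt only: max(52/13, 6.8/0.1) = 68 servings → $64.60.
sunflower seeds + kale: intersection lies outside the first quadrant.
sunflower seeds + black beans: the both-tight solution has a negative serving — not a feasible corner.
sunflower seeds + Greek yogurt with both tight: 4.139 servings and 1.771 servings → $3.34.
kale + black beans: the both-tight solution has a negative serving — not a feasible corner.
kale + Greek yogurt with both tight: 5.901 servings and 3.092 servings → $10.02.
black beans + Greek yogurt with both tight: 2.728 servings and 2.531 servings → $4.59.
Cheapest feasible corner: $2.97.

$2.97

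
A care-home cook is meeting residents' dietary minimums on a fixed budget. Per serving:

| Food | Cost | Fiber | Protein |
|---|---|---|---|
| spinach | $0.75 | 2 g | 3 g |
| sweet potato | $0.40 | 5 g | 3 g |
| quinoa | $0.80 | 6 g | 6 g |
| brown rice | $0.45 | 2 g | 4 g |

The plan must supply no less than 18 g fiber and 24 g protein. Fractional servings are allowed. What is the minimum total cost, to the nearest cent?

$2.81

Minimising a linear cost over {fiber ≥ 18, protein ≥ 24, servings ≥ 0} — the optimum is at a vertex, using one or two foods.
spinach only: max(18/2, 24/3) = 9 servings → $6.75.
sweet potato only: max(18/5, 24/3) = 8 servings → $3.20.
quinoa only: max(18/6, 24/6) = 4 servings → $3.20.
brown rice only: max(18/2, 24/4) = 9 servings → $4.05.
spinach + sweet potato with both tight: 7.333 servings and 0.6667 servings → $5.77.
spinach + quinoa with both tight: 6 servings and 1 serving → $5.30.
spinach + brown rice with both targets exact would need a negative amount; discard.
sweet potato + quinoa: the both-tight solution has a negative serving — not a feasible corner.
sweet potato + brown rice with both tight: 1.714 servings and 4.714 servings → $2.81.
quinoa + brown rice with both tight: 2 servings and 3 servings → $2.95.
So the least-cost plan costs $2.81.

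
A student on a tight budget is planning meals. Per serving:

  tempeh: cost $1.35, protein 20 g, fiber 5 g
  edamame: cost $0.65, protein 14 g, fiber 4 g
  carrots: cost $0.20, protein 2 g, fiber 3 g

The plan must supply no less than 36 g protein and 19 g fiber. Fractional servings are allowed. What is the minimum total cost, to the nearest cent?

$2.06

At the optimum either one food covers both requirements or two foods hit both targets exactly; no other combination can be cheaper.
tempeh only: max(36/20, 19/5) = 3.8 servings → $5.13.
edamame only: max(36/14, 19/4) = 4.75 servings → $3.09.
carrots only: max(36/2, 19/3) = 18 servings → $3.60.
tempeh + edamame: the both-tight solution has a negative serving — not a feasible corner.
tempeh + carrots with both tight: 1.4 servings and 4 servings → $2.69.
edamame + carrots with both tight: 2.059 servings and 3.588 servings → $2.06.
The minimum over all feasible corners is $2.06.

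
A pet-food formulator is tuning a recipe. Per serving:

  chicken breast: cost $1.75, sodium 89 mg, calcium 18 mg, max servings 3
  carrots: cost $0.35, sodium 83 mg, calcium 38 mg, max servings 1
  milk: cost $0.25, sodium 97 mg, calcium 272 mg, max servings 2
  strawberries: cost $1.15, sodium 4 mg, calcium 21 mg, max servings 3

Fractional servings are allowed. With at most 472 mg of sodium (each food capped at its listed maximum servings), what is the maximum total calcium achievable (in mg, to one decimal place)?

Calcium per mg sodium: strawberries 5.25, milk 2.804, carrots 0.4578, chicken breast 0.2022.
Take 3 servings of strawberries: uses 12 mg sodium, +63.0 mg calcium (running total 63.0 mg).
Take 2 servings of milk: uses 194 mg sodium, +544.0 mg calcium (running total 607.0 mg).
Take 1 serving of carrots: uses 83 mg sodium, +38.0 mg calcium (running total 645.0 mg).
Take 2.056 servings of chicken breast: uses 183 mg sodium, +37.0 mg calcium (running total 682.0 mg).
Filling greedily by calcium-per-mg sodium is optimal for one linear limit, giving 682.0 mg.

682.0 mg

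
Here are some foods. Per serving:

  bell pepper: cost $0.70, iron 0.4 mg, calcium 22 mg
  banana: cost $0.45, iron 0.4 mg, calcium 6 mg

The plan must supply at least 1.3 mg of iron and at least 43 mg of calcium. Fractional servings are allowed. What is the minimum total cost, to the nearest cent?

$1.83

At the optimum either one food covers both requirements or two foods hit both targets exactly; no other combination can be cheaper.
bell pepper only: max(1.3/0.4, 43/22) = 3.25 servings → $2.27.
banana only: max(1.3/0.4, 43/6) = 7.167 servings → $3.23.
bell pepper + banana with both tight: 1.469 servings and 1.781 servings → $1.83.
So the least-cost plan costs $1.83.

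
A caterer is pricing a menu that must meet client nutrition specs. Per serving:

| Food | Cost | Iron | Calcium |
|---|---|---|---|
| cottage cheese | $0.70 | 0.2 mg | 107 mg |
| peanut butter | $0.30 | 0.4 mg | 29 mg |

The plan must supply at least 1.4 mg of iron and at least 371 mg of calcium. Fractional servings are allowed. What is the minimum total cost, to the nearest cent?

$2.65

With two linear requirements the optimum uses one or two foods; enumerate the corners.
cottage cheese only: max(1.4/0.2, 371/107) = 7 servings → $4.90.
peanut butter only: max(1.4/0.4, 371/29) = 12.79 servings → $3.84.
cottage cheese + peanut butter with both tight: 2.914 servings and 2.043 servings → $2.65.
The minimum over all feasible corners is $2.65.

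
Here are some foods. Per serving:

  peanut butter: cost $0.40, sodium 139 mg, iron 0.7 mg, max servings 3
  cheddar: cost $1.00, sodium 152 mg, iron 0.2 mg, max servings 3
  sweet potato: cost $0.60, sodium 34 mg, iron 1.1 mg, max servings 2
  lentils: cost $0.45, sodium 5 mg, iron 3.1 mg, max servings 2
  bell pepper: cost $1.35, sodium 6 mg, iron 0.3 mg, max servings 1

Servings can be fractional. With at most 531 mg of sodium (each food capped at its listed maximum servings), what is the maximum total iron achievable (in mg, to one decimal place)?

Iron per mg sodium: lentils 0.62, bell pepper 0.05, sweet potato 0.03235, peanut butter 0.005036, cheddar 0.001316.
Take 2 servings of lentils: uses 10 mg sodium, +6.2 mg iron (running total 6.2 mg).
Take 1 serving of bell pepper: uses 6 mg sodium, +0.3 mg iron (running total 6.5 mg).
Take 2 servings of sweet potato: uses 68 mg sodium, +2.2 mg iron (running total 8.7 mg).
Take 3 servings of peanut butter: uses 417 mg sodium, +2.1 mg iron (running total 10.8 mg).
Take 0.1974 servings of cheddar: uses 30 mg sodium, +0.0 mg iron (running total 10.8 mg).
Greedy by best ratio exhausts the sodium allowance optimally: 10.8 mg.

10.8 mg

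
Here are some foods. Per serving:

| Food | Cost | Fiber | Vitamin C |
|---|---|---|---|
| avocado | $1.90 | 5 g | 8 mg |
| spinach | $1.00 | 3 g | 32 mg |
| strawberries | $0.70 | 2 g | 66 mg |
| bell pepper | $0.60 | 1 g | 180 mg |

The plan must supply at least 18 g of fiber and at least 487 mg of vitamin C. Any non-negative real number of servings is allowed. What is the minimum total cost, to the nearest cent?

$6.22

Compare the cost at each extreme point of the feasible region.
avocado only: max(18/5, 487/8) = 60.88 servings → $115.66.
spinach only: max(18/3, 487/32) = 15.22 servings → $15.22.
strawberries only: max(18/2, 487/66) = 9 servings → $6.30.
bell pepper only: max(18/1, 487/180) = 18 servings → $10.80.
avocado + spinach: intersection lies outside the first quadrant.
avocado + strawberries with both tight: 0.6815 servings and 7.296 servings → $6.40.
avocado + bell pepper with both tight: 3.086 servings and 2.568 servings → $7.41.
spinach + strawberries with both tight: 1.597 servings and 6.604 servings → $6.22.
spinach + bell pepper with both tight: 5.419 servings and 1.742 servings → $6.46.
strawberries + bell pepper: the both-tight solution has a negative serving — not a feasible corner.
So the least-cost plan costs $6.22.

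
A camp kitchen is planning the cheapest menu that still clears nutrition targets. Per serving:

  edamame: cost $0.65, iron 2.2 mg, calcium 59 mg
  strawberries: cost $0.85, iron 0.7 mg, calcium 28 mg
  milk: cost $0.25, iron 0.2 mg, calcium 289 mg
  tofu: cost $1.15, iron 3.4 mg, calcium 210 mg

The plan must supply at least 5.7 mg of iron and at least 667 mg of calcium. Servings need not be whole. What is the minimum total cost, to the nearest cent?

Two binding constraints pin down two serving amounts, so the optimal mix uses at most two foods. The candidates are each food alone (scaled to the tighter of iron/calcium) and each pair with both constraints tight.
edamame only: max(5.7/2.2, 667/59) = 11.31 servings → $7.35.
strawberries only: max(5.7/0.7, 667/28) = 23.82 servings → $20.25.
milk only: max(5.7/0.2, 667/289) = 28.5 servings → $7.12.
tofu only: max(5.7/3.4, 667/210) = 3.176 servings → $3.65.
edamame + strawberries with both targets exact would need a negative amount; discard.
edamame + milk with both tight: 2.426 servings and 1.813 servings → $2.03.
edamame + tofu: the both-tight solution has a negative serving — not a feasible corner.
strawberries + milk with both tight: 7.696 servings and 1.562 servings → $6.93.
strawberries + tofu: the both-tight solution has a negative serving — not a feasible corner.
milk + tofu with both tight: 1.138 servings and 1.61 servings → $2.14.
Cheapest feasible corner: $2.03.

$2.03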